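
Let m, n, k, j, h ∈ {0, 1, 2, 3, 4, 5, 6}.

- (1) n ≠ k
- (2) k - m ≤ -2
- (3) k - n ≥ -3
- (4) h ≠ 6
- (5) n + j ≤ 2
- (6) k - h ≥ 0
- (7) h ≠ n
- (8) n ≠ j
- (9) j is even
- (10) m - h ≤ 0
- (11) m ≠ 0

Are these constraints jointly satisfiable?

Constraints 2, 6, and 10 give k − h ≥ 0, h − m ≥ 0, m − k ≥ 2.
Adding all 3 inequalities: the left sides telescope to 0, and the right sides sum to 0 + 0 + 2 = 2. So 0 ≥ 2, which is false.

Unsatisfiable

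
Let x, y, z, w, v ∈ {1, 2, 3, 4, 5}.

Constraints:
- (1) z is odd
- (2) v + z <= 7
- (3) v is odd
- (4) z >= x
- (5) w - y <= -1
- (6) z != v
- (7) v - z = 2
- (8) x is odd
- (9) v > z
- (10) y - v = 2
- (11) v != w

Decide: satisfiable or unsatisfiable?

Satisfiable

Take x = 1, y = 5, z = 1, w = 2, v = 3. Then constraint 2: v + z = 4; constraint 5: w - y = -3; constraint 7: v - z = 2, and every other listed constraint is also met.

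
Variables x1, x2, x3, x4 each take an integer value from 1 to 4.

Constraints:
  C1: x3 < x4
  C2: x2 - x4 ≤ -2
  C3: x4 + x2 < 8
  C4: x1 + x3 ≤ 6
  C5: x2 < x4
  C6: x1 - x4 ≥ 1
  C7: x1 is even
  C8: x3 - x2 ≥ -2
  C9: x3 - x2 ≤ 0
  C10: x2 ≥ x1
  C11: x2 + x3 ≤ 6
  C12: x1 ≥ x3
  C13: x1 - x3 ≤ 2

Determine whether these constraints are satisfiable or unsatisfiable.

Unsatisfiable

Constraints 2, 6, 9, and 13 give x4 − x2 ≥ 2, x2 − x3 ≥ 0, x3 − x1 ≥ -2, x1 − x4 ≥ 1.
Adding all 4 inequalities: the left sides telescope to 0, and the right sides sum to 2 + 0 + (-2) + 1 = 1. So 0 ≥ 1, which is false.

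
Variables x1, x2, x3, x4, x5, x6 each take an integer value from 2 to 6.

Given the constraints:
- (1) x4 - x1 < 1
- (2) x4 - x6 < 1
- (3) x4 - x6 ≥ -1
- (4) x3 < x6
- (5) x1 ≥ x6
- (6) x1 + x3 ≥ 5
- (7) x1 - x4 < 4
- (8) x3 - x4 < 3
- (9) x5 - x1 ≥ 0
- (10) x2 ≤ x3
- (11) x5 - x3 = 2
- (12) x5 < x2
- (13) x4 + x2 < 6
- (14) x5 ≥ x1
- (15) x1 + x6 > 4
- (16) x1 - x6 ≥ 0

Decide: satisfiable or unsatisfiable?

Unsatisfiable

Constraints 4, 5, 9, 10, and 12 give x6 ≤ x1, x1 ≤ x5, x5 < x2, x2 ≤ x3, x3 < x6. Chaining: x6 ≤ x1 ≤ x5 < x2 ≤ x3 < x6, which forces x6 < x6 — impossible.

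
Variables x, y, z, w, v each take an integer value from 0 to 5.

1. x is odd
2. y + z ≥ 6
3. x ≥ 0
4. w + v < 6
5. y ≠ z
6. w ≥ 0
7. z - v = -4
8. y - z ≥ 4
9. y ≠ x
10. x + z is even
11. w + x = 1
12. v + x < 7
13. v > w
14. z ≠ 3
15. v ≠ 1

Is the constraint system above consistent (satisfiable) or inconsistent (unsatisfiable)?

Satisfiable

Try x = 1, y = 5, z = 1, w = 0, v = 5.
Check constraint 2: y + z = 6; constraint 4: w + v = 5; constraint 7: z - v = -4. The remaining constraints are straightforward to verify.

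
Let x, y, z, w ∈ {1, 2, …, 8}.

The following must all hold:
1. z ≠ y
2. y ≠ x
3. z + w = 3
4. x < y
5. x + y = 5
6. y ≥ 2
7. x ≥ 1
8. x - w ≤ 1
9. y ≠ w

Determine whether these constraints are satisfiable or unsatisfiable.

One satisfying assignment is x = 2, y = 3, z = 2, w = 1.
For the less obvious constraints — constraint 3: z + w = 3; constraint 5: x + y = 5 — and the others hold by inspection.

Satisfiable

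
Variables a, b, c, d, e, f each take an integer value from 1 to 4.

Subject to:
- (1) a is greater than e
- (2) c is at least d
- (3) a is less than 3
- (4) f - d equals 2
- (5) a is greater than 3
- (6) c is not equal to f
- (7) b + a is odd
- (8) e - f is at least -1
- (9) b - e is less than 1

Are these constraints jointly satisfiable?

From constraint 5: a ≥ 4. From constraint 3: a ≤ 2. But 2 < 4, so no value of a works.

Unsatisfiable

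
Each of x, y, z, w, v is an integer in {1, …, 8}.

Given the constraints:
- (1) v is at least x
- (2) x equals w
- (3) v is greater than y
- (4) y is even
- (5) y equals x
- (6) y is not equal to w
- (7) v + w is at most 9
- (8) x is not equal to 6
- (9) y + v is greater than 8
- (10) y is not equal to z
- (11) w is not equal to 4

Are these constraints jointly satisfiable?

Unsatisfiable

From constraints 2 and 5, y = x = w, so y = w. But constraint 6 says y ≠ w. Contradiction.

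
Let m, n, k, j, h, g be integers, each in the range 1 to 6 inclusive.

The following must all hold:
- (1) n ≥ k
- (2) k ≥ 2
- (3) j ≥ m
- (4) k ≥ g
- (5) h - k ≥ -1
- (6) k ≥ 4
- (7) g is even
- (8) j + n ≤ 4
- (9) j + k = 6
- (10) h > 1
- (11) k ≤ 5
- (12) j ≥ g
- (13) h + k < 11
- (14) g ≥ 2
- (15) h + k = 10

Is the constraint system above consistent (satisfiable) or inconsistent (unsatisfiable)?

From constraints 12 and 14: j ≥ g ≥ 2. From constraints 1 and 6: n ≥ k ≥ 4. Hence j + n ≥ 6. But constraint 8 requires j + n ≤ 4, and 4 < 6. Contradiction.

Unsatisfiable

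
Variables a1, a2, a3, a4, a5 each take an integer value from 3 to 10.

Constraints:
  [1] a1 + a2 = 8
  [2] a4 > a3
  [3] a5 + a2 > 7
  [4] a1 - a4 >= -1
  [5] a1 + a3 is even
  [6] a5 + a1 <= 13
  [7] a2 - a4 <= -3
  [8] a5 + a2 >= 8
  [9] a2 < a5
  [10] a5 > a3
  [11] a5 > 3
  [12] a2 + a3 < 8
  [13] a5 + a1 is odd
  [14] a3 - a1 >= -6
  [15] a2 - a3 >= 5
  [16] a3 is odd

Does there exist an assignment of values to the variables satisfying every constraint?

Unsatisfiable

Constraints 4, 7, 14, and 15 give a3 − a1 ≥ -6, a1 − a4 ≥ -1, a4 − a2 ≥ 3, a2 − a3 ≥ 5.
Adding all 4 inequalities: the left sides telescope to 0, and the right sides sum to (-6) + (-1) + 3 + 5 = 1. So 0 ≥ 1, which is false.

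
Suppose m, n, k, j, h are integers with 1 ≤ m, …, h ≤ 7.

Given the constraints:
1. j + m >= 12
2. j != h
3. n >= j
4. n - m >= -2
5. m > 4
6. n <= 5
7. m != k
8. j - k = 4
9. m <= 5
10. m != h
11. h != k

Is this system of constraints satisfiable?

From constraints 3 and 6: j ≤ n ≤ 5. From constraint 9: m ≤ 5. Hence j + m ≤ 10. But constraint 1 requires j + m ≥ 12, and 12 > 10. Contradiction.

Unsatisfiable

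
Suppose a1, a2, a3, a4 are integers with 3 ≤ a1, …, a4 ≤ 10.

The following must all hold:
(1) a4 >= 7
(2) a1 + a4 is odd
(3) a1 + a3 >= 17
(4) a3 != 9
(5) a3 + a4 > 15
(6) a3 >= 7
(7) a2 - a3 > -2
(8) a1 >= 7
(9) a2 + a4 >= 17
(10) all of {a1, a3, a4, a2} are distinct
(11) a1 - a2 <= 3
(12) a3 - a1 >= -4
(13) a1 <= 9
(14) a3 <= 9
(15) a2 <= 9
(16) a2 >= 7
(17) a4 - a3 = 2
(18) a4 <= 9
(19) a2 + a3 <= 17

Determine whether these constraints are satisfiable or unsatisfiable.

Constraints 1, 6, 8, 13, 14, 15, 16, and 18 confine each of a1, a3, a4, a2 to the 3 values {7, …, 9}.
Constraint 10 requires all 4 of them to be distinct, but only 3 values are available — impossible by the pigeonhole principle.

Unsatisfiable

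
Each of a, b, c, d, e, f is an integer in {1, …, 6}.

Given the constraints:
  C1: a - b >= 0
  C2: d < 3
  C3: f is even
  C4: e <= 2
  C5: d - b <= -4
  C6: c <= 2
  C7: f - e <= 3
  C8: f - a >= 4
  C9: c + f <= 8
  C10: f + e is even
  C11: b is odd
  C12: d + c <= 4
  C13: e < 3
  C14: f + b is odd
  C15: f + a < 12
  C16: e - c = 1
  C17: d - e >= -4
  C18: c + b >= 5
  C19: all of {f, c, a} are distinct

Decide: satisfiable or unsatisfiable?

Unsatisfiable

Constraints 1, 5, 7, 8, and 17 give e − f ≥ -3, f − a ≥ 4, a − b ≥ 0, b − d ≥ 4, d − e ≥ -4.
Adding all 5 inequalities: the left sides telescope to 0, and the right sides sum to (-3) + 4 + 0 + 4 + (-4) = 1. So 0 ≥ 1, which is false.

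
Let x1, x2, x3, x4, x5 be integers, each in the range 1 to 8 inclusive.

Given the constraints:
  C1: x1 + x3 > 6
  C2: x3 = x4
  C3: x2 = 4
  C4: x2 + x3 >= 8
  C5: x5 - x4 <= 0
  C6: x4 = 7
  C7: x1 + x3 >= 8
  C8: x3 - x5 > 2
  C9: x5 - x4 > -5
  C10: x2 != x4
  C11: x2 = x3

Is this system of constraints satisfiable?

Constraint 3 fixes x2 = 4 and constraint 6 fixes x4 = 7. Constraints 2 and 11 give x2 = x3 = x4, so x2 = x4. But 4 ≠ 7 — contradiction.

Unsatisfiable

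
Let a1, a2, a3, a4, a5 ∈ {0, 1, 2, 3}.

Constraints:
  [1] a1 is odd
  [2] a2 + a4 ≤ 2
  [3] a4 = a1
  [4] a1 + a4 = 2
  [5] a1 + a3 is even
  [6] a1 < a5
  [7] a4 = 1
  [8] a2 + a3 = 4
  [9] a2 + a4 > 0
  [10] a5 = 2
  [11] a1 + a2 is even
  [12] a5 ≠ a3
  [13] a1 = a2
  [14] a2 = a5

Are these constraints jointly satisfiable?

Unsatisfiable

Constraint 7 fixes a4 = 1 and constraint 10 fixes a5 = 2. Constraints 3, 13, and 14 give a4 = a1 = a2 = a5, so a4 = a5. But 1 ≠ 2 — contradiction.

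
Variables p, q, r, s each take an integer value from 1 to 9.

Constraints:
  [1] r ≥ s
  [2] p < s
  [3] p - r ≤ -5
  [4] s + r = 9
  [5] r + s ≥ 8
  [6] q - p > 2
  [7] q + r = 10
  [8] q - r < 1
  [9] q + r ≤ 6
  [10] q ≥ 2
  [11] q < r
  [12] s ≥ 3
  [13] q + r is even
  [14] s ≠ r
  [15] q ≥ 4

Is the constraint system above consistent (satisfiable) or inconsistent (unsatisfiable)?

Unsatisfiable

From constraint 15: q ≥ 4. From constraints 1 and 12: r ≥ s ≥ 3. Hence q + r ≥ 7. But constraint 9 requires q + r ≤ 6, and 6 < 7. Contradiction.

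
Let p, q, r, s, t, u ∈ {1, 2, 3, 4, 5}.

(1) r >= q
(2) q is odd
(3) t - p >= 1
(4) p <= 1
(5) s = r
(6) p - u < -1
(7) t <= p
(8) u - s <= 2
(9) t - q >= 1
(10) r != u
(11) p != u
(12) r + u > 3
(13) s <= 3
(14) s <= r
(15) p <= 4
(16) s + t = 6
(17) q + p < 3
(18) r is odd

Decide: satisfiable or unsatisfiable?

Unsatisfiable

From constraint 13: s ≤ 3. From constraints 4 and 7: t ≤ p ≤ 1. Hence s + t ≤ 4. But constraint 16 requires s + t = 6, and 6 > 4. Contradiction.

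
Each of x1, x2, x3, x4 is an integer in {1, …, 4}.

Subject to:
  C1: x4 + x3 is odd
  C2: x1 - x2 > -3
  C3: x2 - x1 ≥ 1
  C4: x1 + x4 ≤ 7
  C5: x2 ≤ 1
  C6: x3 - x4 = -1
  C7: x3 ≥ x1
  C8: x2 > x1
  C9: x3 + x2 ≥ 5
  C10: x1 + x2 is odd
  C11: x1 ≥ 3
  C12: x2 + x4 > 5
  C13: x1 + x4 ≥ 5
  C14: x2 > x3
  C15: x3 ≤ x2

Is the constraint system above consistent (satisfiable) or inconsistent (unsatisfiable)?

Unsatisfiable

From constraints 7 and 11: x3 ≥ x1 and x1 ≥ 3, so x3 ≥ 3. From constraints 5 and 15: x3 ≤ x2 and x2 ≤ 1, so x3 ≤ 1. But 1 < 3, so no value of x3 works.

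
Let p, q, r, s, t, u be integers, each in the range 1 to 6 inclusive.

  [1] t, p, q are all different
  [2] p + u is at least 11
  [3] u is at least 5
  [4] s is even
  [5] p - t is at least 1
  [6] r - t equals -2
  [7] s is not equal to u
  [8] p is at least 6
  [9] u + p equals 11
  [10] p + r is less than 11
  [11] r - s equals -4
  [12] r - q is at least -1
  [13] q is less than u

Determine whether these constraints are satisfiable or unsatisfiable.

Try p = 6, q = 1, r = 2, s = 6, t = 4, u = 5.
Check constraint 2: p + u = 11; constraint 5: p - t = 2. The remaining constraints are straightforward to verify.

Satisfiable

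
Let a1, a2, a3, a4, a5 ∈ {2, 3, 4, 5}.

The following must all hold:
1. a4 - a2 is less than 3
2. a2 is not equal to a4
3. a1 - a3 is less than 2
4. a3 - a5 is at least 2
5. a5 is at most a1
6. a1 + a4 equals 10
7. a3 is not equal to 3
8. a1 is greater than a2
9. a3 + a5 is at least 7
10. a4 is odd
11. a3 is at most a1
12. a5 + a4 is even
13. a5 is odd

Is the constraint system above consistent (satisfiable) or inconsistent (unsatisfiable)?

Take a1 = 5, a2 = 4, a3 = 5, a4 = 5, a5 = 3. Then constraint 1: a4 - a2 = 1; constraint 3: a1 - a3 = 0, and every other listed constraint is also met.

Satisfiable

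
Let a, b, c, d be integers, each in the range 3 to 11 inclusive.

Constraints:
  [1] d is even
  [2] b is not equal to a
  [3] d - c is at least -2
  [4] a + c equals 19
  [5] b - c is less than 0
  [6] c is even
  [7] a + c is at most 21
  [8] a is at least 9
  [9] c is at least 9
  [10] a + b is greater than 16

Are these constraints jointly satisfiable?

Try a = 9, b = 8, c = 10, d = 10.
Check constraint 3: d - c = 0; constraint 4: a + c = 19. The remaining constraints are straightforward to verify.

Satisfiable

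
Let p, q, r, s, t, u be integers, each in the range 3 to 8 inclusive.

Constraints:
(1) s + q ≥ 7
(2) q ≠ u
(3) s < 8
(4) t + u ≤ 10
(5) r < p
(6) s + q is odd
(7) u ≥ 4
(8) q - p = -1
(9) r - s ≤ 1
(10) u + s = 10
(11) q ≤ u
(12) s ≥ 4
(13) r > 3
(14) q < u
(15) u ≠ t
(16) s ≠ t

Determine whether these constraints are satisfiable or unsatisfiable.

The assignment p = 5, q = 4, r = 4, s = 5, t = 4, u = 5 works:
  constraint 1 holds since s + q = 9.
  constraint 4 holds since t + u = 9.
  constraint 8 holds since q - p = -1.
The rest check out directly.

Satisfiable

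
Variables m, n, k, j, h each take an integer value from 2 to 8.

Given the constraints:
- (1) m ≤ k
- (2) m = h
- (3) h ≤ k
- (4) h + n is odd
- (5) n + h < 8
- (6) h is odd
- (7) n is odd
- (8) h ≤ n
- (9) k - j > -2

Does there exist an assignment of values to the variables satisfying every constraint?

Constraint 6 makes h odd and constraint 7 makes n odd, so h + n must be even. Constraint 4 says h + n is odd — contradiction.

Unsatisfiable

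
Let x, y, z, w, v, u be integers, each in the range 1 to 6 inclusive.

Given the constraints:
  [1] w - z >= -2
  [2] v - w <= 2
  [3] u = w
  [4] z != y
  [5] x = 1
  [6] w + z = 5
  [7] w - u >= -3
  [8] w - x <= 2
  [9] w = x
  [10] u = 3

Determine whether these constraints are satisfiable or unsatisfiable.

Unsatisfiable

Constraint 10 fixes u = 3 and constraint 5 fixes x = 1. Constraints 3 and 9 give u = w = x, so u = x. But 3 ≠ 1 — contradiction.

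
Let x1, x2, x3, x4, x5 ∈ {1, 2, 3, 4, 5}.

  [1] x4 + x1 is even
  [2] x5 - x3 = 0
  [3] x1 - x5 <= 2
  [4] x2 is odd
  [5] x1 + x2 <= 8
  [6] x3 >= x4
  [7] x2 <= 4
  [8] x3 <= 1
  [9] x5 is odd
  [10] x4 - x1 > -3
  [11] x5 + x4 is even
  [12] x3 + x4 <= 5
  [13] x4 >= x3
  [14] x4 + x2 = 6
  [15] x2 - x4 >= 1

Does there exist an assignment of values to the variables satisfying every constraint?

From constraints 6 and 8: x4 ≤ x3 ≤ 1. From constraint 7: x2 ≤ 4. Hence x4 + x2 ≤ 5. But constraint 14 requires x4 + x2 = 6, and 6 > 5. Contradiction.

Unsatisfiable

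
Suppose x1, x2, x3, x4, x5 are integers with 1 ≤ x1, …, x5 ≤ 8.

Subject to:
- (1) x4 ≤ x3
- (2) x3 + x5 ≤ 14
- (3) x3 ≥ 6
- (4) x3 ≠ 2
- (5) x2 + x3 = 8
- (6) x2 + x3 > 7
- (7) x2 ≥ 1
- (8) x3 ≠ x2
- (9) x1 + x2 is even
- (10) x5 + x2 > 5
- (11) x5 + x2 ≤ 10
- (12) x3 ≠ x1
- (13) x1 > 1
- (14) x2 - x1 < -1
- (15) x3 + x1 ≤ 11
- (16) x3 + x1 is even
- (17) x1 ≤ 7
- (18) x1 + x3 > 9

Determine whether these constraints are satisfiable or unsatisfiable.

Satisfiable

Take x1 = 3, x2 = 1, x3 = 7, x4 = 5, x5 = 6. Then constraint 2: x3 + x5 = 13; constraint 5: x2 + x3 = 8, and every other listed constraint is also met.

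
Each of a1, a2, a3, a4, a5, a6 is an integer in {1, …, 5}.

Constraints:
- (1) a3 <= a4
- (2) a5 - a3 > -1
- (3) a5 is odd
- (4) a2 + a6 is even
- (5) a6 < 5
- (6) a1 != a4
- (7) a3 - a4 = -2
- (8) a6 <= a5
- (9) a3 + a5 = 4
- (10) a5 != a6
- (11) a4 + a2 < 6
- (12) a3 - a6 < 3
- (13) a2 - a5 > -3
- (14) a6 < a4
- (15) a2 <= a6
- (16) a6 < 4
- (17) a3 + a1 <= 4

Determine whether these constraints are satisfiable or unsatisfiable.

The assignment a1 = 1, a2 = 1, a3 = 1, a4 = 3, a5 = 3, a6 = 1 works:
  constraint 2 holds since a5 - a3 = 2.
  constraint 7 holds since a3 - a4 = -2.
  constraint 9 holds since a3 + a5 = 4.
The rest check out directly.

Satisfiable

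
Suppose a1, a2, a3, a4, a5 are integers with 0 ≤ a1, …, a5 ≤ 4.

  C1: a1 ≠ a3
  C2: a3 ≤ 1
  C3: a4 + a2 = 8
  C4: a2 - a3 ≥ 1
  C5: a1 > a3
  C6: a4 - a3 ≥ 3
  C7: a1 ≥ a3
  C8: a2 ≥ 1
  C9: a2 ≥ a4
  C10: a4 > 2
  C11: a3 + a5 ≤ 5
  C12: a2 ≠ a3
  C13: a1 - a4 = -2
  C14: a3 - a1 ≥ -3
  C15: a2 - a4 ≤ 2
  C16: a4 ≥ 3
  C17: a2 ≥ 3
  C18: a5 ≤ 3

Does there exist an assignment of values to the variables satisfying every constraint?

Try a1 = 2, a2 = 4, a3 = 0, a4 = 4, a5 = 2.
Check constraint 3: a4 + a2 = 8; constraint 4: a2 - a3 = 4; constraint 6: a4 - a3 = 4. The remaining constraints are straightforward to verify.

Satisfiable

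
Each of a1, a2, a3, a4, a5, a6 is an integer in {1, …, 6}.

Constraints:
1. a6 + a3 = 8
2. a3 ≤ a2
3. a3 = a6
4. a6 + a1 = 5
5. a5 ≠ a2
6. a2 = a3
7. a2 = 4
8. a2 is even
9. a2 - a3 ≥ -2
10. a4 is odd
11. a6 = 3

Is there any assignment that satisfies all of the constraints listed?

Constraint 7 fixes a2 = 4 and constraint 11 fixes a6 = 3. Constraints 3 and 6 give a2 = a3 = a6, so a2 = a6. But 4 ≠ 3 — contradiction.

Unsatisfiable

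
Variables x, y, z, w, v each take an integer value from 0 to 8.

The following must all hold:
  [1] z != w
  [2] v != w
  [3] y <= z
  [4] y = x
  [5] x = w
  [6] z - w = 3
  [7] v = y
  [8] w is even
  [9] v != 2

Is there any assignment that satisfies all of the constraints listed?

Unsatisfiable

From constraints 4, 5, and 7, v = y = x = w, so v = w. But constraint 2 says v ≠ w. Contradiction.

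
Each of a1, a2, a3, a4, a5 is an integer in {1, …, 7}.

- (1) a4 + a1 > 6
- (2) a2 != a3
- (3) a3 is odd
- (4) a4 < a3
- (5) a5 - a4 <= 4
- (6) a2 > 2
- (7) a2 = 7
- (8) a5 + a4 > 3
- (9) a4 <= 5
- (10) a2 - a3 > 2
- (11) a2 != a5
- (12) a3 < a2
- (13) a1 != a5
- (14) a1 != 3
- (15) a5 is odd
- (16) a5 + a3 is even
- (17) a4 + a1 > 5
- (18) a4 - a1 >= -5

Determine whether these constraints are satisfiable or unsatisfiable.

Satisfiable

Try a1 = 6, a2 = 7, a3 = 3, a4 = 1, a5 = 3.
Check constraint 1: a4 + a1 = 7; constraint 5: a5 - a4 = 2; constraint 8: a5 + a4 = 4. The remaining constraints are straightforward to verify.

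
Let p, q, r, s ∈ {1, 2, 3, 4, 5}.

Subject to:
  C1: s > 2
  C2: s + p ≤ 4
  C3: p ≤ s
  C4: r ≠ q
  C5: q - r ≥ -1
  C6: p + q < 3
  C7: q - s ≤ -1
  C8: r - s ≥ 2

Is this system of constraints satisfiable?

Unsatisfiable

Constraints 5, 7, and 8 give q − r ≥ -1, r − s ≥ 2, s − q ≥ 1.
Adding all 3 inequalities: the left sides telescope to 0, and the right sides sum to (-1) + 2 + 1 = 2. So 0 ≥ 2, which is false.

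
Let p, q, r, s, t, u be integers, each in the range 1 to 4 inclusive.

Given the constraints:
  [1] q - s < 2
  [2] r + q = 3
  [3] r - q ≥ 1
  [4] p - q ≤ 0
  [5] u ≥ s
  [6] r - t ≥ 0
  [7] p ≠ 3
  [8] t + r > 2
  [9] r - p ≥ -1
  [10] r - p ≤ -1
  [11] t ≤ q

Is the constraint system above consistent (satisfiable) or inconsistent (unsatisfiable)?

Constraints 3, 4, and 10 give q − p ≥ 0, p − r ≥ 1, r − q ≥ 1.
Adding all 3 inequalities: the left sides telescope to 0, and the right sides sum to 0 + 1 + 1 = 2. So 0 ≥ 2, which is false.

Unsatisfiable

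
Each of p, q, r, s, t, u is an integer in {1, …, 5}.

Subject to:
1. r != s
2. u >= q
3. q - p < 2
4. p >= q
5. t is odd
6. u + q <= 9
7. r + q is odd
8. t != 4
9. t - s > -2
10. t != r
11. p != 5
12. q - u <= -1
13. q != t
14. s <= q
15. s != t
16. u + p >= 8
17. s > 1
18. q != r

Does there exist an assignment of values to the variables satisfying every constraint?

Satisfiable

The assignment p = 3, q = 2, r = 5, s = 2, t = 1, u = 5 works:
  constraint 3 holds since q - p = -1.
  constraint 6 holds since u + q = 7.
  constraint 9 holds since t - s = -1.
The rest check out directly.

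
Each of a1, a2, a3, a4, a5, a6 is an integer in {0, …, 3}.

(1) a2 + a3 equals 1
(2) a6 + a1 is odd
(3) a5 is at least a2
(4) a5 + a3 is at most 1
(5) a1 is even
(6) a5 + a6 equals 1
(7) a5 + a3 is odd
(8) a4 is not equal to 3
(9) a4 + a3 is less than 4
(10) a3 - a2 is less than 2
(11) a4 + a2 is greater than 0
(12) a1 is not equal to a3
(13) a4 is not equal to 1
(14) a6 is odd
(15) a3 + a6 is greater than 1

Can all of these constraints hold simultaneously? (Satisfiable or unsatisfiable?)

Satisfiable

Try a1 = 2, a2 = 0, a3 = 1, a4 = 2, a5 = 0, a6 = 1.
Check constraint 1: a2 + a3 = 1; constraint 4: a5 + a3 = 1; constraint 6: a5 + a6 = 1. The remaining constraints are straightforward to verify.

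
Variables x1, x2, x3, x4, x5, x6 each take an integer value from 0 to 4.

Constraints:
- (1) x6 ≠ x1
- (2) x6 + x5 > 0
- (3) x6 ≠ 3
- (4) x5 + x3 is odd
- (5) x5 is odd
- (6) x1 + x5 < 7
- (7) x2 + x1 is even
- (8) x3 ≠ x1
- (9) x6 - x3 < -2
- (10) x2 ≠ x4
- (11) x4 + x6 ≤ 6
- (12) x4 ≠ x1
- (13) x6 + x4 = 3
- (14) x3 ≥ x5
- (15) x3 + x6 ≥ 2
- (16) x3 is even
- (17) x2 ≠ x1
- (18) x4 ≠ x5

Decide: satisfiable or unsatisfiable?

Satisfiable

One satisfying assignment is x1 = 3, x2 = 1, x3 = 4, x4 = 2, x5 = 1, x6 = 1.
For the less obvious constraints — constraint 2: x6 + x5 = 2; constraint 6: x1 + x5 = 4; constraint 9: x6 - x3 = -3 — and the others hold by inspection.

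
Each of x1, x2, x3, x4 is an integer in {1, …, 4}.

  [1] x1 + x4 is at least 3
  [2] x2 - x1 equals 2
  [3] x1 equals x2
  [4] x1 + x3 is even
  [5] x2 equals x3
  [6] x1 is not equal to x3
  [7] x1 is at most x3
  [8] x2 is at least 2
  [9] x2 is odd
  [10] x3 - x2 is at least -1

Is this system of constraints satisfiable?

From constraints 3 and 5, x1 = x2 = x3, so x1 = x3. But constraint 6 says x1 ≠ x3. Contradiction.

Unsatisfiable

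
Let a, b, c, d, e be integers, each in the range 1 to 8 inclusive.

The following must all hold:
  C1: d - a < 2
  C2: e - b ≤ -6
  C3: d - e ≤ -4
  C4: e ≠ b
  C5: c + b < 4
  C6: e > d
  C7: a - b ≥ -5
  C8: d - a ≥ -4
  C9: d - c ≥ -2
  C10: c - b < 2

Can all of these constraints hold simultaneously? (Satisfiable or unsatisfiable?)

Constraints 2, 3, 7, and 8 give e − d ≥ 4, d − a ≥ -4, a − b ≥ -5, b − e ≥ 6.
Adding all 4 inequalities: the left sides telescope to 0, and the right sides sum to 4 + (-4) + (-5) + 6 = 1. So 0 ≥ 1, which is false.

Unsatisfiable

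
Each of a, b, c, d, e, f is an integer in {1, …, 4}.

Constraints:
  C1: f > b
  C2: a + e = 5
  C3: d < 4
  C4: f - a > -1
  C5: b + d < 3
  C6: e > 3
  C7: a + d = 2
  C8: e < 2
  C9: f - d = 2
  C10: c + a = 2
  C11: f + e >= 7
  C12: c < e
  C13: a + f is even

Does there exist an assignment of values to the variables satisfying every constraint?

From constraint 6: e ≥ 4. From constraint 8: e ≤ 1. But 1 < 4, so no value of e works.

Unsatisfiable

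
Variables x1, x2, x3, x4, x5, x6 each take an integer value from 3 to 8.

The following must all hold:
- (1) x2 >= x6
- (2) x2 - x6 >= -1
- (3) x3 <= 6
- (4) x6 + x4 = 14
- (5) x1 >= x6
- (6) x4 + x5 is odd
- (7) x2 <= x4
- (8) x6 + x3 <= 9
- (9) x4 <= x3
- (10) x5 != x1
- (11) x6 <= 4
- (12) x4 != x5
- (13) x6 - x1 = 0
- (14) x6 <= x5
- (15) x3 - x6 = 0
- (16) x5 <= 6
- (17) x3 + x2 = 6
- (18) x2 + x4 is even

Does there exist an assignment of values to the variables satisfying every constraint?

From constraints 14 and 16: x6 ≤ x5 ≤ 6. From constraints 3 and 9: x4 ≤ x3 ≤ 6. Hence x6 + x4 ≤ 12. But constraint 4 requires x6 + x4 = 14, and 14 > 12. Contradiction.

Unsatisfiable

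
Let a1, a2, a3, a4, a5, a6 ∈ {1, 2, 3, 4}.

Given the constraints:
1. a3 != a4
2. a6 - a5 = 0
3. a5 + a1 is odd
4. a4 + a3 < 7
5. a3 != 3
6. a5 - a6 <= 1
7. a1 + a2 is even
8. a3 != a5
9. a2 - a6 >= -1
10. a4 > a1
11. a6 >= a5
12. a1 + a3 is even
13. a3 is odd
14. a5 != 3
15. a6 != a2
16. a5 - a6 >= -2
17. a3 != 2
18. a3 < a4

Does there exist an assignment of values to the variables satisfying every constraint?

Take a1 = 3, a2 = 1, a3 = 1, a4 = 4, a5 = 2, a6 = 2. Then constraint 2: a6 - a5 = 0; constraint 4: a4 + a3 = 5, and every other listed constraint is also met.

Satisfiable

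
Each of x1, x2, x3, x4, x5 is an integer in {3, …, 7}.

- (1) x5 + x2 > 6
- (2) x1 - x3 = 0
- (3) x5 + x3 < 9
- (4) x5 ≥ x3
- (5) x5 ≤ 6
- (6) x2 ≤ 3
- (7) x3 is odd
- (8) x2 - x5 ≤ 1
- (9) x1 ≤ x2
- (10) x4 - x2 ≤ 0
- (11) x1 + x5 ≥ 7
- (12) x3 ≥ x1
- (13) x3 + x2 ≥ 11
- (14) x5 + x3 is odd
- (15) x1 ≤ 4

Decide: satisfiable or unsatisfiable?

From constraints 4 and 5: x3 ≤ x5 ≤ 6. From constraint 6: x2 ≤ 3. Hence x3 + x2 ≤ 9. But constraint 13 requires x3 + x2 ≥ 11, and 11 > 9. Contradiction.

Unsatisfiable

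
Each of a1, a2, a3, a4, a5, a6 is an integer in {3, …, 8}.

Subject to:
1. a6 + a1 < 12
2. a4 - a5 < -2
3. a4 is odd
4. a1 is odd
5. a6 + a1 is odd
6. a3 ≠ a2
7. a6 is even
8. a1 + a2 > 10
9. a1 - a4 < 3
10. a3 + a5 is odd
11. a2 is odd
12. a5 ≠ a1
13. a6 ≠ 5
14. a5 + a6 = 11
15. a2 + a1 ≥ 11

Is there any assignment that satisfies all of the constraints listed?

Satisfiable

Take a1 = 5, a2 = 7, a3 = 4, a4 = 3, a5 = 7, a6 = 4. Then constraint 1: a6 + a1 = 9; constraint 2: a4 - a5 = -4; constraint 8: a1 + a2 = 12, and every other listed constraint is also met.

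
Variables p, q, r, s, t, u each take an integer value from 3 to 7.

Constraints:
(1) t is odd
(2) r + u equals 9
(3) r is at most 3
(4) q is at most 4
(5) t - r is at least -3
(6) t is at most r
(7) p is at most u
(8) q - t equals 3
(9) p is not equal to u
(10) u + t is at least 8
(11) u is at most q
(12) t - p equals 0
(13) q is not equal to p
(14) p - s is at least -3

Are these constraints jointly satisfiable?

From constraints 4 and 11: u ≤ q ≤ 4. From constraints 3 and 6: t ≤ r ≤ 3. Hence u + t ≤ 7. But constraint 10 requires u + t ≥ 8, and 8 > 7. Contradiction.

Unsatisfiable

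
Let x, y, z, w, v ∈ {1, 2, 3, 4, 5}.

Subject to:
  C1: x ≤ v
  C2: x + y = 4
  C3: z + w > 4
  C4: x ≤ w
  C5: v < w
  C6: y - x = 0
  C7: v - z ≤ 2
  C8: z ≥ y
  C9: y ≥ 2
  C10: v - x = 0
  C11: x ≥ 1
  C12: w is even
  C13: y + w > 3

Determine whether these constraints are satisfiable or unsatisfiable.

Satisfiable

One satisfying assignment is x = 2, y = 2, z = 2, w = 4, v = 2.
For the less obvious constraints — constraint 2: x + y = 4; constraint 3: z + w = 6; constraint 6: y - x = 0 — and the others hold by inspection.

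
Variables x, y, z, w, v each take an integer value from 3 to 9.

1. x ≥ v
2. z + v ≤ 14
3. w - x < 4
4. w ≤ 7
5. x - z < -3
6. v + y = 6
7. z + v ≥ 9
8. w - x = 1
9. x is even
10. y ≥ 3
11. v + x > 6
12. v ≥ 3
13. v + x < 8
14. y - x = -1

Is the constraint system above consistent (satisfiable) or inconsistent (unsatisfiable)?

Try x = 4, y = 3, z = 9, w = 5, v = 3.
Check constraint 2: z + v = 12; constraint 3: w - x = 1. The remaining constraints are straightforward to verify.

Satisfiable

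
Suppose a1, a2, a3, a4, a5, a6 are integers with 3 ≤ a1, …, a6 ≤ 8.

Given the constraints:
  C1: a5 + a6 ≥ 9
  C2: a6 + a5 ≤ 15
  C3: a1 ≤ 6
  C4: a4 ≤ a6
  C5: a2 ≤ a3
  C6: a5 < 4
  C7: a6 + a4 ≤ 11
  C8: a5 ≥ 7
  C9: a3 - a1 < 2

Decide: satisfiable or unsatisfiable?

Unsatisfiable

From constraint 8: a5 ≥ 7. From constraint 6: a5 ≤ 3. But 3 < 7, so no value of a5 works.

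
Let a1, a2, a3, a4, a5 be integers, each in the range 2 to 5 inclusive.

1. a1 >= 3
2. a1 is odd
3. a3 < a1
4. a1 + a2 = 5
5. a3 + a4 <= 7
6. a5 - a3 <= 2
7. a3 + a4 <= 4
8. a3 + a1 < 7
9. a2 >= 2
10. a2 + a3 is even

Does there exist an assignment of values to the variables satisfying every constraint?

One satisfying assignment is a1 = 3, a2 = 2, a3 = 2, a4 = 2, a5 = 4.
For the less obvious constraints — constraint 4: a1 + a2 = 5; constraint 5: a3 + a4 = 4; constraint 6: a5 - a3 = 2 — and the others hold by inspection.

Satisfiable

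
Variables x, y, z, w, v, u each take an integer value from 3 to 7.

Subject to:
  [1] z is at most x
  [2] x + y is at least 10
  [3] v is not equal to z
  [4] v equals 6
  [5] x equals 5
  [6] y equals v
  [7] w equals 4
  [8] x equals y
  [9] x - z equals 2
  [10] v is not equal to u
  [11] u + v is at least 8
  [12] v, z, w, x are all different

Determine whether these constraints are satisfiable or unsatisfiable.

Constraint 5 fixes x = 5 and constraint 4 fixes v = 6. Constraints 6 and 8 give x = y = v, so x = v. But 5 ≠ 6 — contradiction.

Unsatisfiable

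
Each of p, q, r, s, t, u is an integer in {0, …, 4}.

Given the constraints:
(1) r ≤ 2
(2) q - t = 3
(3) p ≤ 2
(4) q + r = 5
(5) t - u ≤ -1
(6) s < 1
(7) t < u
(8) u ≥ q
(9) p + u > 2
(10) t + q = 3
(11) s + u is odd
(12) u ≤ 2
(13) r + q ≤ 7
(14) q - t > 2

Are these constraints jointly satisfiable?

From constraints 8 and 12: q ≤ u ≤ 2. From constraint 1: r ≤ 2. Hence q + r ≤ 4. But constraint 4 requires q + r = 5, and 5 > 4. Contradiction.

Unsatisfiable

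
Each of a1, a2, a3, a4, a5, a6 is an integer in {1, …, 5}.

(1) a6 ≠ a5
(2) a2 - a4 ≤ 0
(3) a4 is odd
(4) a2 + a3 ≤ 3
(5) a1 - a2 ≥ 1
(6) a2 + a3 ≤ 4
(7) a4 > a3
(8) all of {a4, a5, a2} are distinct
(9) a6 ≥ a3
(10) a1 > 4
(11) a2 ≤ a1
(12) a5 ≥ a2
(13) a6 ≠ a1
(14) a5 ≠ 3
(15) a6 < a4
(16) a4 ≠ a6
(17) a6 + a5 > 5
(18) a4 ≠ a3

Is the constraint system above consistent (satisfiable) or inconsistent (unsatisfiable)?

Satisfiable

Take a1 = 5, a2 = 1, a3 = 1, a4 = 3, a5 = 4, a6 = 2. Then constraint 2: a2 - a4 = -2; constraint 4: a2 + a3 = 2; constraint 5: a1 - a2 = 4, and every other listed constraint is also met.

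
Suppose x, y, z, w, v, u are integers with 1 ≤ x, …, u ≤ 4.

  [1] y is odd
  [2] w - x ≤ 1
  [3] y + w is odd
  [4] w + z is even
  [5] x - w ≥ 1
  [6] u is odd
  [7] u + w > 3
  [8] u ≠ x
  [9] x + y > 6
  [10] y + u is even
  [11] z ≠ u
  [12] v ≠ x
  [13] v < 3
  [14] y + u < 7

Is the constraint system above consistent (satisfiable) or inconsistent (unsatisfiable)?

Setting (x, y, z, w, v, u) = (4, 3, 4, 2, 1, 3) satisfies everything: constraint 2: w - x = -2; constraint 5: x - w = 2, and the others follow.

Satisfiable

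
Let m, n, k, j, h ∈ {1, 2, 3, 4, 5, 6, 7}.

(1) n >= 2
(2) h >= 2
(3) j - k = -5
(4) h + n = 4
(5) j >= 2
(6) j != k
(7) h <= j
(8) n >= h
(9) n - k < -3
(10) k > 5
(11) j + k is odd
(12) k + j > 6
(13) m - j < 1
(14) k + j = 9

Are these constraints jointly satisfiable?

Satisfiable

The assignment m = 2, n = 2, k = 7, j = 2, h = 2 works:
  constraint 3 holds since j - k = -5.
  constraint 4 holds since h + n = 4.
  constraint 9 holds since n - k = -5.
The rest check out directly.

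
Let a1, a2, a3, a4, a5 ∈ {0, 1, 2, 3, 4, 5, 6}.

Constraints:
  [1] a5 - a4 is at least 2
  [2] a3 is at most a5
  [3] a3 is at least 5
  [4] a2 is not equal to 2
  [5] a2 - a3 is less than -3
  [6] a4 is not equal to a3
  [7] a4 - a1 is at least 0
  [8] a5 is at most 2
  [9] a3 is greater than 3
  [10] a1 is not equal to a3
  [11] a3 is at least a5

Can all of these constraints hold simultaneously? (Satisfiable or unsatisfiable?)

Unsatisfiable

From constraint 3: a3 ≥ 5. From constraints 2 and 8: a3 ≤ a5 and a5 ≤ 2, so a3 ≤ 2. But 2 < 5, so no value of a3 works.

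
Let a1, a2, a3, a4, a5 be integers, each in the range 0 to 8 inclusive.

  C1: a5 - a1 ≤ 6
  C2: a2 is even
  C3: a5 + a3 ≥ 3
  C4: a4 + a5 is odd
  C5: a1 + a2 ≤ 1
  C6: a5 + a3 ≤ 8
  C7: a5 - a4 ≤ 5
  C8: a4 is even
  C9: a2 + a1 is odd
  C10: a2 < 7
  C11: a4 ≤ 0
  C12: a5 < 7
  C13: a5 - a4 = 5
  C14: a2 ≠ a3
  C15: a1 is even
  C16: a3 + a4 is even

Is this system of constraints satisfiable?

Constraint 2 makes a2 even and constraint 15 makes a1 even, so a2 + a1 must be even. Constraint 9 says a2 + a1 is odd — contradiction.

Unsatisfiable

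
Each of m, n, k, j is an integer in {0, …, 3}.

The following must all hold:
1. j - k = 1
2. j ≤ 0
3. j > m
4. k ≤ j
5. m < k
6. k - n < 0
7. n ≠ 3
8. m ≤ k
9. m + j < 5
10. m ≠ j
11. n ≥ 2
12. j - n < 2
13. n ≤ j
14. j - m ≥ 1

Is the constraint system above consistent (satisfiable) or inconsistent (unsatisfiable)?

From constraint 11: n ≥ 2. From constraints 2 and 13: n ≤ j and j ≤ 0, so n ≤ 0. But 0 < 2, so no value of n works.

Unsatisfiable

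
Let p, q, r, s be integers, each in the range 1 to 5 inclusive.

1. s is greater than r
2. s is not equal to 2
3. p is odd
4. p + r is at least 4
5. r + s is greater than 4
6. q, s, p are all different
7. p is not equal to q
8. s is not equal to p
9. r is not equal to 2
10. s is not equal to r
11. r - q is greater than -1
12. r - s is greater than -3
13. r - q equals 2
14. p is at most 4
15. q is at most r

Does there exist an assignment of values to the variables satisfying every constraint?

Satisfiable

One satisfying assignment is p = 3, q = 1, r = 3, s = 4.
For the less obvious constraints — constraint 4: p + r = 6; constraint 5: r + s = 7 — and the others hold by inspection.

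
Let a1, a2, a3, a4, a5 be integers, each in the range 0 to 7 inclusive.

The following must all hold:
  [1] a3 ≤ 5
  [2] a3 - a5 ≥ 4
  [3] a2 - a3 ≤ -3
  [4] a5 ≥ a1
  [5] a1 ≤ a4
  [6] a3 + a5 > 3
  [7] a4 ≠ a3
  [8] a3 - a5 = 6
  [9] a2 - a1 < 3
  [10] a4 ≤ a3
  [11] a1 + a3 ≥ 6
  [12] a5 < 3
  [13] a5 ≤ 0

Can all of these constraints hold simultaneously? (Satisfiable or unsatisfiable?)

From constraints 4 and 13: a1 ≤ a5 ≤ 0. From constraint 1: a3 ≤ 5. Hence a1 + a3 ≤ 5. But constraint 11 requires a1 + a3 ≥ 6, and 6 > 5. Contradiction.

Unsatisfiable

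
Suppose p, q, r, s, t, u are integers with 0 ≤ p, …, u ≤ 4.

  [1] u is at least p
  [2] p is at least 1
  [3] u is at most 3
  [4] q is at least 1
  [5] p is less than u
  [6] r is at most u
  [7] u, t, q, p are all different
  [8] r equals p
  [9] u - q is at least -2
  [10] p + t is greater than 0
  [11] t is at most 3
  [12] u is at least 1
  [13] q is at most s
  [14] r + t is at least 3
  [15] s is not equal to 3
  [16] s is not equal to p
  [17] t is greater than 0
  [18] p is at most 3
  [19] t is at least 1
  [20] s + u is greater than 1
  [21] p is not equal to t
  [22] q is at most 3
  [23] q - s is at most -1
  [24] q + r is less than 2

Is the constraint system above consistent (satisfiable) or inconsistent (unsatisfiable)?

Constraints 2, 3, 4, 11, 12, 18, 19, and 22 confine each of u, t, q, p to the 3 values {1, …, 3}.
Constraint 7 requires all 4 of them to be distinct, but only 3 values are available — impossible by the pigeonhole principle.

Unsatisfiable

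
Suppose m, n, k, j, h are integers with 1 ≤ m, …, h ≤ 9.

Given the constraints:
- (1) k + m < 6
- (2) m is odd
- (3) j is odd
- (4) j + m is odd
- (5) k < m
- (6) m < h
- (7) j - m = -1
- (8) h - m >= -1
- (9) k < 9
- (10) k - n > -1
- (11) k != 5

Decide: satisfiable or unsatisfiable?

Constraint 3 makes j odd and constraint 2 makes m odd, so j + m must be even. Constraint 4 says j + m is odd — contradiction.

Unsatisfiable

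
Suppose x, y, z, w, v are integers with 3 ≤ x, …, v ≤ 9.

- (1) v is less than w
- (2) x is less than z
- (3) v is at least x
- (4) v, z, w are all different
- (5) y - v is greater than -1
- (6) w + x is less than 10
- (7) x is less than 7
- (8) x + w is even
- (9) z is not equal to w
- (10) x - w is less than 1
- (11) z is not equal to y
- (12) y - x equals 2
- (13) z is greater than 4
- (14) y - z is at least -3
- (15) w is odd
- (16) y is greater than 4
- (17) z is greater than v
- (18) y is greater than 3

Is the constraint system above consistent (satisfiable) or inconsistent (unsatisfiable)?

The assignment x = 3, y = 5, z = 7, w = 5, v = 4 works:
  constraint 5 holds since y - v = 1.
  constraint 6 holds since w + x = 8.
The rest check out directly.

Satisfiable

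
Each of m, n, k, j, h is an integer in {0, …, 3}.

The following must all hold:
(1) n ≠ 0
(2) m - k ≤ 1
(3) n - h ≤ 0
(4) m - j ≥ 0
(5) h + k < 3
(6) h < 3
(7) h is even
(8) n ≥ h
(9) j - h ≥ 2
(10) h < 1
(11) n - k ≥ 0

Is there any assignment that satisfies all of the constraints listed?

Unsatisfiable

Constraints 2, 3, 4, 9, and 11 give m − j ≥ 0, j − h ≥ 2, h − n ≥ 0, n − k ≥ 0, k − m ≥ -1.
Adding all 5 inequalities: the left sides telescope to 0, and the right sides sum to 0 + 2 + 0 + 0 + (-1) = 1. So 0 ≥ 1, which is false.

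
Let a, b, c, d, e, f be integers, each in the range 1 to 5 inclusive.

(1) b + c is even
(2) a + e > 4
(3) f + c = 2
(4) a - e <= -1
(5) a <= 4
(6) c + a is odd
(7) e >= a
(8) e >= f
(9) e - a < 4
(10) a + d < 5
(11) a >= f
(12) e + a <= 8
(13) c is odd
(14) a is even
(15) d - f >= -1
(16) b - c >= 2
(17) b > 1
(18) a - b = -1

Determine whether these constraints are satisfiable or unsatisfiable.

One satisfying assignment is a = 2, b = 3, c = 1, d = 2, e = 4, f = 1.
For the less obvious constraints — constraint 2: a + e = 6; constraint 3: f + c = 2 — and the others hold by inspection.

Satisfiable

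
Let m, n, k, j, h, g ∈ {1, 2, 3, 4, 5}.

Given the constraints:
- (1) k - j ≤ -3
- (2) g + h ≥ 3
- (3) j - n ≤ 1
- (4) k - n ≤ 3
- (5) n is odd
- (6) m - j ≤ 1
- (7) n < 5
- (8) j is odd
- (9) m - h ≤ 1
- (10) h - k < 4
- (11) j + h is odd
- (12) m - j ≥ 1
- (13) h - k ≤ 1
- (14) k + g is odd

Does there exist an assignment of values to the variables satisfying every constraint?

Unsatisfiable

Constraints 1, 9, 12, and 13 give h − m ≥ -1, m − j ≥ 1, j − k ≥ 3, k − h ≥ -1.
Adding all 4 inequalities: the left sides telescope to 0, and the right sides sum to (-1) + 1 + 3 + (-1) = 2. So 0 ≥ 2, which is false.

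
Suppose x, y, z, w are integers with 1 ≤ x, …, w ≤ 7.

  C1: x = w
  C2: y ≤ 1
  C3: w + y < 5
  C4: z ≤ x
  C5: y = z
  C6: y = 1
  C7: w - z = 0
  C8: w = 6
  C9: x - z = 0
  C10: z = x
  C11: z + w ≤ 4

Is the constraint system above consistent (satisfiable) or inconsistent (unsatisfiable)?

Constraint 6 fixes y = 1 and constraint 8 fixes w = 6. Constraints 1, 5, and 10 give y = z = x = w, so y = w. But 1 ≠ 6 — contradiction.

Unsatisfiable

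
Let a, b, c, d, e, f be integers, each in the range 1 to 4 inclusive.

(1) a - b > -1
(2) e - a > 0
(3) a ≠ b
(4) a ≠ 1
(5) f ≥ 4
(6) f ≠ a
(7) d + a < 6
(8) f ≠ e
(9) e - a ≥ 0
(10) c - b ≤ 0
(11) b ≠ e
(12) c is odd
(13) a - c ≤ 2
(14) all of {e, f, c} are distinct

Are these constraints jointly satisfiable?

Take a = 2, b = 1, c = 1, d = 2, e = 3, f = 4. Then constraint 1: a - b = 1; constraint 2: e - a = 1, and every other listed constraint is also met.

Satisfiable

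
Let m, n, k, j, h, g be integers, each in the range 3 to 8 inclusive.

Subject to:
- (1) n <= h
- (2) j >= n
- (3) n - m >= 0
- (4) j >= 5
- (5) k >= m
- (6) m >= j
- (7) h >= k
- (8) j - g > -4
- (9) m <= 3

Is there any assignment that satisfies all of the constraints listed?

From constraint 4: j ≥ 5. From constraints 6 and 9: j ≤ m and m ≤ 3, so j ≤ 3. But 3 < 5, so no value of j works.

Unsatisfiable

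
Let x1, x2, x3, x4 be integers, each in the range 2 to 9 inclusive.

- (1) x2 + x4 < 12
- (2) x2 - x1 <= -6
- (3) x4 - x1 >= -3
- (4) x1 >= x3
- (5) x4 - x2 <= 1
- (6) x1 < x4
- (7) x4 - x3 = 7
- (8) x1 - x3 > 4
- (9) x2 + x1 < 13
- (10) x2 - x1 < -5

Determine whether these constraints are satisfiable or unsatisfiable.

Constraints 2, 3, and 5 give x2 − x4 ≥ -1, x4 − x1 ≥ -3, x1 − x2 ≥ 6.
Adding all 3 inequalities: the left sides telescope to 0, and the right sides sum to (-1) + (-3) + 6 = 2. So 0 ≥ 2, which is false.

Unsatisfiable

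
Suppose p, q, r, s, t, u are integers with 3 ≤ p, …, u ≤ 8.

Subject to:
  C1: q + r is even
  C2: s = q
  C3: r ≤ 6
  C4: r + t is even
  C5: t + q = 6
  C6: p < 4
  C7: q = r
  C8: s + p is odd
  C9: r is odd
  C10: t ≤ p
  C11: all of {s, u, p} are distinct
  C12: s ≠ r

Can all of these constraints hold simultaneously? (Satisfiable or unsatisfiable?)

From constraints 2 and 7, s = q = r, so s = r. But constraint 12 says s ≠ r. Contradiction.

Unsatisfiable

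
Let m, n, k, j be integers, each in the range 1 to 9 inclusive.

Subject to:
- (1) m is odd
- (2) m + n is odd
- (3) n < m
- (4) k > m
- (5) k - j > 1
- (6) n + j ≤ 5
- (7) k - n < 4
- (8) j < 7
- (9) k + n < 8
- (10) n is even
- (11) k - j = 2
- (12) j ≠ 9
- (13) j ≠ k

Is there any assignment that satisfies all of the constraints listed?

Take m = 3, n = 2, k = 4, j = 2. Then constraint 5: k - j = 2; constraint 6: n + j = 4; constraint 7: k - n = 2, and every other listed constraint is also met.

Satisfiable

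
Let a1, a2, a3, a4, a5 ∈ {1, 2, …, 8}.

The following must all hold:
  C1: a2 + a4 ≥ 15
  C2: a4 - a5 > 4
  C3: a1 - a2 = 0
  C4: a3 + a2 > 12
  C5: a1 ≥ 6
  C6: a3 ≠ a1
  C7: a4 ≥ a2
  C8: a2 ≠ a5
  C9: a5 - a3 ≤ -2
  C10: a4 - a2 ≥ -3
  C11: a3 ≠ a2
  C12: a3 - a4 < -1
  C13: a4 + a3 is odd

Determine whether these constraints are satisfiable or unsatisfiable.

Setting (a1, a2, a3, a4, a5) = (8, 8, 5, 8, 2) satisfies everything: constraint 1: a2 + a4 = 16; constraint 2: a4 - a5 = 6, and the others follow.

Satisfiable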